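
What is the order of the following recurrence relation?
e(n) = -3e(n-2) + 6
The order is the largest lag k for which e(n-k) appears. Here the deepest term is e(n-2) (the 6 term is non-homogeneous and does not affect the order), so the order is 2.

Order 2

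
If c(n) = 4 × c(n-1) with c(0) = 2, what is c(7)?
Computing step by step:
c(0) = 2
c(1) = 4 × 2 = 8
c(2) = 4 × 8 = 32
c(3) = 4 × 32 = 128
c(4) = 4 × 128 = 512
c(5) = 4 × 512 = 2048
c(6) = 4 × 2048 = 8192
c(7) = 4 × 8192 = 32768

32768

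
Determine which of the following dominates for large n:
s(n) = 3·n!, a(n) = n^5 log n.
Comparing growth rates:
Growth-rate hierarchy: log n ≺ any polynomial ≺ any exponential cⁿ (c>1) ≺ n! ≺ nⁿ.
factorial dominates polynomial degree 5 (with log factor) asymptotically.

s(n) grows faster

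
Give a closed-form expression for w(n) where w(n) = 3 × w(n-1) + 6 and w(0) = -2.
Recurrence: w(n) = 3 × w(n-1) + 6, initial: w(0) = -2.
Try w(n) = A·3ⁿ + C. Substituting: A·3ⁿ + C = 3(A·3ⁿ⁻¹ + C) + 6 = A·3ⁿ + 3C + 6, so C = 3C + 6, giving C = -3. Then w(0) = A - 3 = -2 gives A = 1.

w(n) = 3ⁿ - 3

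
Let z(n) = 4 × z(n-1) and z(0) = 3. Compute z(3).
Computing step by step:
z(0) = 3
z(1) = 4 × 3 = 12
z(2) = 4 × 12 = 48
z(3) = 4 × 48 = 192

192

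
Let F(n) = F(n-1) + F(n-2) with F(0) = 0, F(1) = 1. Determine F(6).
Computing the sequence terms:
0, 1, 1, 2, 3, 5, 8

8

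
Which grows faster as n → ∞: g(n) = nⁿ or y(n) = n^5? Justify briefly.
Comparing growth rates:
Growth-rate hierarchy: log n ≺ any polynomial ≺ any exponential cⁿ (c>1) ≺ n! ≺ nⁿ.
super-exponential nⁿ dominates polynomial degree 5 asymptotically.

g(n) grows faster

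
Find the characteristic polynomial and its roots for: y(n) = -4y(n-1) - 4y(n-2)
Substitute y(n) = rⁿ and divide through by rⁿ⁻²: r² + 4r + 4 = 0
Factor: (r + 2)² = 0, so r = -2 (double root).
General solution: y(n) = (A + Bn)·(-2)ⁿ

Characteristic: r² + 4r + 4 = 0, Roots: r = -2 (double root)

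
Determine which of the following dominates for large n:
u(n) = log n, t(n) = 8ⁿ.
Comparing growth rates:
Growth-rate hierarchy: log n ≺ any polynomial ≺ any exponential cⁿ (c>1) ≺ n! ≺ nⁿ.
exponential base 8 dominates logarithmic asymptotically.

t(n) grows faster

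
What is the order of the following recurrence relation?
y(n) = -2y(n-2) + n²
The order is the largest lag k for which y(n-k) appears. Here the deepest term is y(n-2) (the n² term is non-homogeneous and does not affect the order), so the order is 2.

Order 2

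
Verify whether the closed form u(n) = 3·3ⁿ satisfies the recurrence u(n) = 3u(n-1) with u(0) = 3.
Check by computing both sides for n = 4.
From the recurrence with u(0) = 3:
  u(0) = 3, u(1) = 9, u(2) = 27, u(3) = 81, u(4) = 243
  so the recurrence gives u(4) = 243.
From the proposed closed form u(n) = 3·3ⁿ:
  u(4) = 243.
Both sides give 243 at n = 4, and the initial condition(s) match, so the closed form is consistent.

Yes, the closed form is correct.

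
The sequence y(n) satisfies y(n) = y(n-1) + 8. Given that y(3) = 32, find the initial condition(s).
y(3) = y(0) + 3·8, so y(0) = 32 - 24 = 8.

y(0) = 8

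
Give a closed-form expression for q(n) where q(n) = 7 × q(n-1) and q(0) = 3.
Recurrence: q(n) = 7 × q(n-1), initial: q(0) = 3.
Each term is 7 times the previous, so this is geometric with ratio 7. After n steps: q(n) = q(0)·7ⁿ = 3·7ⁿ.

q(n) = 3·7ⁿ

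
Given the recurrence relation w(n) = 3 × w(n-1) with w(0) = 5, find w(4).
Computing step by step:
w(0) = 5
w(1) = 3 × 5 = 15
w(2) = 3 × 15 = 45
w(3) = 3 × 45 = 135
w(4) = 3 × 135 = 405

405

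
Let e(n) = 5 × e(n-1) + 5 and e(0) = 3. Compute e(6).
Computing step by step:
e(0) = 3
e(1) = 5 × 3 + 5 = 20
e(2) = 5 × 20 + 5 = 105
e(3) = 5 × 105 + 5 = 530
e(4) = 5 × 530 + 5 = 2655
e(5) = 5 × 2655 + 5 = 13280
e(6) = 5 × 13280 + 5 = 66405

66405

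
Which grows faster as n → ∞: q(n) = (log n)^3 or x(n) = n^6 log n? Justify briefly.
Comparing growth rates:
Growth-rate hierarchy: log n ≺ any polynomial ≺ any exponential cⁿ (c>1) ≺ n! ≺ nⁿ.
polynomial degree 6 (with log factor) dominates polylogarithmic (log n)^3 asymptotically.

x(n) grows faster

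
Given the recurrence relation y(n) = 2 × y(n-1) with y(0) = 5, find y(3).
Computing step by step:
y(0) = 5
y(1) = 2 × 5 = 10
y(2) = 2 × 10 = 20
y(3) = 2 × 20 = 40

40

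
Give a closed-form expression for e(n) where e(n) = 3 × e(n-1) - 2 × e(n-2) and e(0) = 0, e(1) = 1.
Recurrence: e(n) = 3 × e(n-1) - 2 × e(n-2), initial: e(0) = 0, e(1) = 1.
Characteristic equation: r² - 3r + 2 = 0, which factors as (r - 2)(r - 1) = 0, so r = 2, 1. General solution e(n) = A·2ⁿ + B·1ⁿ. From e(0) = 0: A + B = 0. From e(1) = 1: 2A + 1B = 1. Solving gives A = 1, B = -1.

e(n) = 2ⁿ - 1ⁿ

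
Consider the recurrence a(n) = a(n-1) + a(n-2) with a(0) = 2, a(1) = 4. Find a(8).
Computing the sequence terms:
2, 4, 6, 10, 16, 26, 42, 68, 110

110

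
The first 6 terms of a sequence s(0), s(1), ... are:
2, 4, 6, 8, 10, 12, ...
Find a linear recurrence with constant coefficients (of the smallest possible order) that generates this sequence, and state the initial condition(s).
Look for the lowest-order linear relation among consecutive terms.
Observation: consecutive differences are constant (= 2).
Check at n=2: 1·4 + 2 = 6. ✓

s(n) = s(n-1) + 2, s(0) = 2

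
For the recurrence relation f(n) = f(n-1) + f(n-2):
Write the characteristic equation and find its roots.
Substitute f(n) = rⁿ and divide through by rⁿ⁻²: r² - r - 1 = 0
Discriminant: 1² + 4·1 = 5, not a perfect square, so by the quadratic formula r = (1 ± √5)/2.
General solution: f(n) = A·r₁ⁿ + B·r₂ⁿ where r₁,r₂ = (1 ± √5)/2

Characteristic: r² - r - 1 = 0, Roots: r = (1 ± √5)/2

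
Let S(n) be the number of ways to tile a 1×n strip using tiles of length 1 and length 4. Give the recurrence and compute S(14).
Condition on the last tile: it has length 1 (leaving a 1×(n-1) strip) or length 4 (leaving a 1×(n-4) strip), so S(n) = S(n-1) + S(n-4) (order-4 linear recurrence).
For 0 ≤ i < 4 only unit tiles fit, so S(i) = 1.
Iterating the recurrence: S(4) = 2, S(5) = 3, S(6) = 4, S(7) = 5, S(8) = 7, S(9) = 10, S(10) = 14, S(11) = 19, S(12) = 26, S(13) = 36, S(14) = 50.

S(n) = S(n-1) + S(n-4), with S(i) = 1 for 0 ≤ i < 4; S(14) = 50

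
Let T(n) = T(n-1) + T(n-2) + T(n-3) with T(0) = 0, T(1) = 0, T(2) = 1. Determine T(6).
Computing the sequence terms:
0, 0, 1, 1, 2, 4, 7

7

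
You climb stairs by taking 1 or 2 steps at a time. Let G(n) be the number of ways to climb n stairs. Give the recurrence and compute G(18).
Condition on the size of the last step (1 to 2): before it there were n-1, …, n-2 stairs climbed, and these cases are disjoint, so G(n) = G(n-1) + G(n-2) (Fibonacci-type sequence).
Initial conditions by direct count (compositions of i into parts ≤ 2): G(1) = 1; G(2) = 2.
Iterating the recurrence: G(3) = 3, G(4) = 5, G(5) = 8, G(6) = 13, G(7) = 21, G(8) = 34, G(9) = 55, G(10) = 89, G(11) = 144, G(12) = 233, G(13) = 377, G(14) = 610, G(15) = 987, G(16) = 1597, G(17) = 2584, G(18) = 4181.

G(n) = G(n-1) + G(n-2), G(1) = 1, G(2) = 2; G(18) = 4181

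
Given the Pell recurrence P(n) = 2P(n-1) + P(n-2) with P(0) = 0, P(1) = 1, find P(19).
Computing the sequence terms:
0, 1, 2, 5, 12, 29, 70, 169, 408, 985, 2378, 5741, 13860, 33461, 80782, 195025, 470832, 1136689, 2744210, 6625109

6625109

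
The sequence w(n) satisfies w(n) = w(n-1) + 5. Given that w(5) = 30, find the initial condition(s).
w(5) = w(0) + 5·5, so w(0) = 30 - 25 = 5.

w(0) = 5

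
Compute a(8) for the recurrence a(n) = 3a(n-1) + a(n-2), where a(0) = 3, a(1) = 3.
Computing the sequence terms:
3, 3, 12, 39, 129, 426, 1407, 4647, 15348

15348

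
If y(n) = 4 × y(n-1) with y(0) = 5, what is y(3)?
Computing step by step:
y(0) = 5
y(1) = 4 × 5 = 20
y(2) = 4 × 20 = 80
y(3) = 4 × 80 = 320

320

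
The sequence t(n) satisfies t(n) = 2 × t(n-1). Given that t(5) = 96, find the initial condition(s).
In general t(n) = 2ⁿ · t(0). At n = 5: t(0) = t(5) / 2^5 = 96 / 32 = 3.

t(0) = 3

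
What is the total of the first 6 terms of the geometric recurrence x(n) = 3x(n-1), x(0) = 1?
Computing the sequence terms: 1, 3, 9, 27, 81, 243
Adding these values together:

364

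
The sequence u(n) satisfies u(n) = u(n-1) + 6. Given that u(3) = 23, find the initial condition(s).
u(3) = u(0) + 3·6, so u(0) = 23 - 18 = 5.

u(0) = 5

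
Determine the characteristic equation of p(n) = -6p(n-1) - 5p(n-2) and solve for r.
Substitute p(n) = rⁿ and divide through by rⁿ⁻²: r² + 6r + 5 = 0
Factor: (r + 5)(r + 1) = 0, so r = -5, -1.
General solution: p(n) = A·(-5)ⁿ + B·(-1)ⁿ

Characteristic: r² + 6r + 5 = 0, Roots: r = -5, -1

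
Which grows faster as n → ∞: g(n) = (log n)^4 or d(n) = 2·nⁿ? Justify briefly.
Comparing growth rates:
Growth-rate hierarchy: log n ≺ any polynomial ≺ any exponential cⁿ (c>1) ≺ n! ≺ nⁿ.
super-exponential nⁿ dominates polylogarithmic (log n)^4 asymptotically.

d(n) grows faster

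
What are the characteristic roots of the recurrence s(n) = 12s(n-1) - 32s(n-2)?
Substitute s(n) = rⁿ and divide through by rⁿ⁻²: r² - 12r + 32 = 0
Factor: (r - 8)(r - 4) = 0, so r = 8, 4.
General solution: s(n) = A·8ⁿ + B·4ⁿ

Characteristic: r² - 12r + 32 = 0, Roots: r = 8, 4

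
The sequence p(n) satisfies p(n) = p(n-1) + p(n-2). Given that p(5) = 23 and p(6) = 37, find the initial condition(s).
Work backwards using p(k) = p(k+2) - p(k+1):
p(4) = p(6) - p(5) = 37 - 23 = 14
p(3) = p(5) - p(4) = 23 - 14 = 9
p(2) = p(4) - p(3) = 14 - 9 = 5
p(1) = p(3) - p(2) = 9 - 5 = 4
p(0) = p(2) - p(1) = 5 - 4 = 1

p(0) = 1, p(1) = 4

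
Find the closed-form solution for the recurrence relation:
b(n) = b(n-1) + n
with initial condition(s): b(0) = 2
Recurrence: b(n) = b(n-1) + n, initial: b(0) = 2.
Telescoping: b(n) = b(0) + Σᵢ₌₁ⁿ i = 2 + n(n+1)/2.

b(n) = n(n+1)/2 + 2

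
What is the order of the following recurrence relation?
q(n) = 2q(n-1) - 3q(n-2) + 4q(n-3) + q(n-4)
The order is the largest lag k for which q(n-k) appears. Here the deepest term is q(n-4), so the order is 4.

Order 4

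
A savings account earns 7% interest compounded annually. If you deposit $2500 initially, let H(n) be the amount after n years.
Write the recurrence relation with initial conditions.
Each year the balance grows by 7%, i.e. is multiplied by 1 + 7/100 = 1.07, so H(n) = 1.07 × H(n-1). The initial deposit gives H(0) = 2500.
Unrolling gives the closed form H(n) = 2500 × (1.07)ⁿ.

H(n) = 1.07 × H(n-1), H(0) = 2500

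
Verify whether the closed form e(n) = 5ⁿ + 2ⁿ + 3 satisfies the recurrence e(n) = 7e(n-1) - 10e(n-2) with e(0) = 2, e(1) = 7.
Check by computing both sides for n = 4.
From the recurrence with e(0) = 2, e(1) = 7:
  e(0) = 2, e(1) = 7, e(2) = 29, e(3) = 133, e(4) = 641
  so the recurrence gives e(4) = 641.
From the proposed closed form e(n) = 5ⁿ + 2ⁿ + 3:
  e(4) = 644.
The recurrence gives 641 but the closed form gives 644, so the closed form does not satisfy the recurrence.

No, the closed form is incorrect.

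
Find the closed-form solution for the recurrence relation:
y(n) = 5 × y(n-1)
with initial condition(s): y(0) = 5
Recurrence: y(n) = 5 × y(n-1), initial: y(0) = 5.
Each term is 5 times the previous, so this is geometric with ratio 5. After n steps: y(n) = y(0)·5ⁿ = 5·5ⁿ.

y(n) = 5·5ⁿ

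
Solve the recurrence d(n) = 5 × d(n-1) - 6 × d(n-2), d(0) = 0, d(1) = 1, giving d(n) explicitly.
Recurrence: d(n) = 5 × d(n-1) - 6 × d(n-2), initial: d(0) = 0, d(1) = 1.
Characteristic equation: r² - 5r + 6 = 0, which factors as (r - 3)(r - 2) = 0, so r = 3, 2. General solution d(n) = A·3ⁿ + B·2ⁿ. From d(0) = 0: A + B = 0. From d(1) = 1: 3A + 2B = 1. Solving gives A = 1, B = -1.

d(n) = 3ⁿ - 2ⁿ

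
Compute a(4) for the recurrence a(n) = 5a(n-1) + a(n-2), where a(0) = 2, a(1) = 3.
Computing the sequence terms:
2, 3, 17, 88, 457

457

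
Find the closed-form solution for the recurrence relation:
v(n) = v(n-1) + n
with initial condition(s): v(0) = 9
Recurrence: v(n) = v(n-1) + n, initial: v(0) = 9.
Telescoping: v(n) = v(0) + Σᵢ₌₁ⁿ i = 9 + n(n+1)/2.

v(n) = n(n+1)/2 + 9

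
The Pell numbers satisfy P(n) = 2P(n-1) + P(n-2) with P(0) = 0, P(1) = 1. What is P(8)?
Computing the sequence terms:
0, 1, 2, 5, 12, 29, 70, 169, 408

408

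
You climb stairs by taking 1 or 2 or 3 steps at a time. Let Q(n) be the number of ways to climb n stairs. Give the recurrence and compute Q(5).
Condition on the size of the last step (1 to 3): before it there were n-1, …, n-3 stairs climbed, and these cases are disjoint, so Q(n) = Q(n-1) + Q(n-2) + Q(n-3) (order-3 linear recurrence).
Initial conditions by direct count (compositions of i into parts ≤ 3): Q(1) = 1; Q(2) = 2; Q(3) = 4.
Iterating the recurrence: Q(4) = 7, Q(5) = 13.

Q(n) = Q(n-1) + Q(n-2) + Q(n-3), Q(1) = 1, Q(2) = 2, Q(3) = 4; Q(5) = 13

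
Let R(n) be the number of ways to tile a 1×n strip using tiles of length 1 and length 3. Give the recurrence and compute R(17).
Condition on the last tile: it has length 1 (leaving a 1×(n-1) strip) or length 3 (leaving a 1×(n-3) strip), so R(n) = R(n-1) + R(n-3) (order-3 linear recurrence).
For 0 ≤ i < 3 only unit tiles fit, so R(i) = 1.
Iterating the recurrence: R(3) = 2, R(4) = 3, R(5) = 4, R(6) = 6, R(7) = 9, R(8) = 13, R(9) = 19, R(10) = 28, R(11) = 41, R(12) = 60, R(13) = 88, R(14) = 129, R(15) = 189, R(16) = 277, R(17) = 406.

R(n) = R(n-1) + R(n-3), with R(i) = 1 for 0 ≤ i < 3; R(17) = 406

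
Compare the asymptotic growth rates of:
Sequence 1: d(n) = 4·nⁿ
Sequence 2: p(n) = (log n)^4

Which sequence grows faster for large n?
Comparing growth rates:
Growth-rate hierarchy: log n ≺ any polynomial ≺ any exponential cⁿ (c>1) ≺ n! ≺ nⁿ.
super-exponential nⁿ dominates polylogarithmic (log n)^4 asymptotically.

d(n) grows faster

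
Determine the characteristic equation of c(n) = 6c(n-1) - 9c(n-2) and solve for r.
Substitute c(n) = rⁿ and divide through by rⁿ⁻²: r² - 6r + 9 = 0
Factor: (r - 3)² = 0, so r = 3 (double root).
General solution: c(n) = (A + Bn)·3ⁿ

Characteristic: r² - 6r + 9 = 0, Roots: r = 3 (double root)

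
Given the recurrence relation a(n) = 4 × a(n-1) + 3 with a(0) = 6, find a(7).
Computing step by step:
a(0) = 6
a(1) = 4 × 6 + 3 = 27
a(2) = 4 × 27 + 3 = 111
a(3) = 4 × 111 + 3 = 447
a(4) = 4 × 447 + 3 = 1791
a(5) = 4 × 1791 + 3 = 7167
a(6) = 4 × 7167 + 3 = 28671
a(7) = 4 × 28671 + 3 = 114687

114687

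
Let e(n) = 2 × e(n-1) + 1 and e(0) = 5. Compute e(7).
Computing step by step:
e(0) = 5
e(1) = 2 × 5 + 1 = 11
e(2) = 2 × 11 + 1 = 23
e(3) = 2 × 23 + 1 = 47
e(4) = 2 × 47 + 1 = 95
e(5) = 2 × 95 + 1 = 191
e(6) = 2 × 191 + 1 = 383
e(7) = 2 × 383 + 1 = 767

767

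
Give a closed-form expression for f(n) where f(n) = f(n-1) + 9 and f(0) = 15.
Recurrence: f(n) = f(n-1) + 9, initial: f(0) = 15.
Each step adds 9, so f(n) = f(0) + 9n = 9n + 15.

f(n) = 9n + 15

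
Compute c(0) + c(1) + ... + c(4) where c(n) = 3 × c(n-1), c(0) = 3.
Computing the sequence terms: 3, 9, 27, 81, 243
Adding these values together:

363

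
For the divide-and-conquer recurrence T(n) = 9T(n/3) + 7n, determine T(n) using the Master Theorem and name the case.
Master Theorem template: T(n) = a·T(n/b) + f(n).
Here: a=9, b=3, f(n)=7n
Compute log_b(a) = log_3(9) = 2.
f(n) = 7n = O(n^(2-ε)) with ε = 1. Case 1: T(n) = Θ(n^log_b(a)) = Θ(n^2).

Case 1: T(n) = Θ(n^2)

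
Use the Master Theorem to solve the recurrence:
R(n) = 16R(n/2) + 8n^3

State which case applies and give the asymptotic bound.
Master Theorem template: R(n) = a·R(n/b) + f(n).
Here: a=16, b=2, f(n)=8n^3
Compute log_b(a) = log_2(16) = 4.
f(n) = 8n^3 = O(n^(4-ε)) with ε = 1. Case 1: R(n) = Θ(n^log_b(a)) = Θ(n^4).

Case 1: R(n) = Θ(n^4)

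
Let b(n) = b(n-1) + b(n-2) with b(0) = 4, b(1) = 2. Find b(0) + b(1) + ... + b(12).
Computing the sequence terms: 4, 2, 6, 8, 14, 22, 36, 58, 94, 152, 246, 398, 644
Adding these values together:

1684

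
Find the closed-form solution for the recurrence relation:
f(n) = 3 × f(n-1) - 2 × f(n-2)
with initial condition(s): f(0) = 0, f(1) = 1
Recurrence: f(n) = 3 × f(n-1) - 2 × f(n-2), initial: f(0) = 0, f(1) = 1.
Characteristic equation: r² - 3r + 2 = 0, which factors as (r - 2)(r - 1) = 0, so r = 2, 1. General solution f(n) = A·2ⁿ + B·1ⁿ. From f(0) = 0: A + B = 0. From f(1) = 1: 2A + 1B = 1. Solving gives A = 1, B = -1.

f(n) = 2ⁿ - 1ⁿ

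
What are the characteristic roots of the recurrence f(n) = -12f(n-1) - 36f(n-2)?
Substitute f(n) = rⁿ and divide through by rⁿ⁻²: r² + 12r + 36 = 0
Factor: (r + 6)² = 0, so r = -6 (double root).
General solution: f(n) = (A + Bn)·(-6)ⁿ

Characteristic: r² + 12r + 36 = 0, Roots: r = -6 (double root)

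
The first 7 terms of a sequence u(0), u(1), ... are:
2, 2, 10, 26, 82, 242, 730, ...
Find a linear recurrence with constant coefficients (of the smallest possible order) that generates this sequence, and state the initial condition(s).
Look for the lowest-order linear relation among consecutive terms.
Observation: u(n) - 2·u(n-1) - (3)·u(n-2) = 0 holds for the shown terms, and no order-1 relation u(n) = α·u(n-1) + β fits.
Check at n=3: 2·10 + (3)·2 = 26. ✓

u(n) = 2u(n-1) + 3u(n-2), u(0) = 2, u(1) = 2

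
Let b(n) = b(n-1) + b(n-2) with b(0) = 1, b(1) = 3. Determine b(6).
Computing the sequence terms:
1, 3, 4, 7, 11, 18, 29

29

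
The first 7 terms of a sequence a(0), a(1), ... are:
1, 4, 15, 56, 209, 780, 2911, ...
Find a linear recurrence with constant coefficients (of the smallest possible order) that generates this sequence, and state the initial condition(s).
Look for the lowest-order linear relation among consecutive terms.
Observation: a(n) - 4·a(n-1) - (-1)·a(n-2) = 0 holds for the shown terms, and no order-1 relation a(n) = α·a(n-1) + β fits.
Check at n=3: 4·15 + (-1)·4 = 56. ✓

a(n) = 4a(n-1) - a(n-2), a(0) = 1, a(1) = 4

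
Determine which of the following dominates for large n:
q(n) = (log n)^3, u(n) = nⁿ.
Comparing growth rates:
Growth-rate hierarchy: log n ≺ any polynomial ≺ any exponential cⁿ (c>1) ≺ n! ≺ nⁿ.
super-exponential nⁿ dominates polylogarithmic (log n)^3 asymptotically.

u(n) grows faster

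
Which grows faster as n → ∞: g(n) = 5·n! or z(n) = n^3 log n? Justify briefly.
Comparing growth rates:
Growth-rate hierarchy: log n ≺ any polynomial ≺ any exponential cⁿ (c>1) ≺ n! ≺ nⁿ.
factorial dominates polynomial degree 3 (with log factor) asymptotically.

g(n) grows faster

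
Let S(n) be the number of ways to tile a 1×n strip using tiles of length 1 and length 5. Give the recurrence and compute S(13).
Condition on the last tile: it has length 1 (leaving a 1×(n-1) strip) or length 5 (leaving a 1×(n-5) strip), so S(n) = S(n-1) + S(n-5) (order-5 linear recurrence).
For 0 ≤ i < 5 only unit tiles fit, so S(i) = 1.
Iterating the recurrence: S(5) = 2, S(6) = 3, S(7) = 4, S(8) = 5, S(9) = 6, S(10) = 8, S(11) = 11, S(12) = 15, S(13) = 20.

S(n) = S(n-1) + S(n-5), with S(i) = 1 for 0 ≤ i < 5; S(13) = 20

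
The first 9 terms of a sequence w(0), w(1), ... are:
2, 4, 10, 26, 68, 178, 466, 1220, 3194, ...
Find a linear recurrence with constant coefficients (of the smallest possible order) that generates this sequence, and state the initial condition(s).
Look for the lowest-order linear relation among consecutive terms.
Observation: w(n) - 3·w(n-1) - (-1)·w(n-2) = 0 holds for the shown terms, and no order-1 relation w(n) = α·w(n-1) + β fits.
Check at n=3: 3·10 + (-1)·4 = 26. ✓

w(n) = 3w(n-1) - w(n-2), w(0) = 2, w(1) = 4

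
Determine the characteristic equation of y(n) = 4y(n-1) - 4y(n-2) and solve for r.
Substitute y(n) = rⁿ and divide through by rⁿ⁻²: r² - 4r + 4 = 0
Factor: (r - 2)² = 0, so r = 2 (double root).
General solution: y(n) = (A + Bn)·2ⁿ

Characteristic: r² - 4r + 4 = 0, Roots: r = 2 (double root)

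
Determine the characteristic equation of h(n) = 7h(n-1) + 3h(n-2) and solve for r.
Substitute h(n) = rⁿ and divide through by rⁿ⁻²: r² - 7r - 3 = 0
Discriminant: 7² + 4·3 = 61, not a perfect square, so by the quadratic formula r = (7 ± √61)/2.
General solution: h(n) = A·r₁ⁿ + B·r₂ⁿ where r₁,r₂ = (7 ± √61)/2

Characteristic: r² - 7r - 3 = 0, Roots: r = (7 ± √61)/2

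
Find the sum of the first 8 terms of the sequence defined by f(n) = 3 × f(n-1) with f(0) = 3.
Computing the sequence terms: 3, 9, 27, 81, 243, 729, 2187, 6561
Adding these values together:

9840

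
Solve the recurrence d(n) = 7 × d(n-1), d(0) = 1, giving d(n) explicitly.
Recurrence: d(n) = 7 × d(n-1), initial: d(0) = 1.
Each term is 7 times the previous, so this is geometric with ratio 7. After n steps: d(n) = d(0)·7ⁿ = 7ⁿ.

d(n) = 7ⁿ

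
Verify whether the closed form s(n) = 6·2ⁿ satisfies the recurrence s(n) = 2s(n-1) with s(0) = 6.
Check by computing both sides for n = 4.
From the recurrence with s(0) = 6:
  s(0) = 6, s(1) = 12, s(2) = 24, s(3) = 48, s(4) = 96
  so the recurrence gives s(4) = 96.
From the proposed closed form s(n) = 6·2ⁿ:
  s(4) = 96.
Both sides give 96 at n = 4, and the initial condition(s) match, so the closed form is consistent.

Yes, the closed form is correct.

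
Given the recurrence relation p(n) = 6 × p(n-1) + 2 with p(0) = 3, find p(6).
Computing step by step:
p(0) = 3
p(1) = 6 × 3 + 2 = 20
p(2) = 6 × 20 + 2 = 122
p(3) = 6 × 122 + 2 = 734
p(4) = 6 × 734 + 2 = 4406
p(5) = 6 × 4406 + 2 = 26438
p(6) = 6 × 26438 + 2 = 158630

158630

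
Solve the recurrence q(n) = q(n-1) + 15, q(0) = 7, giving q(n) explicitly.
Recurrence: q(n) = q(n-1) + 15, initial: q(0) = 7.
Each step adds 15, so q(n) = q(0) + 15n = 15n + 7.

q(n) = 15n + 7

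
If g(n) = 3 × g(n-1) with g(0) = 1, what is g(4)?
Computing step by step:
g(0) = 1
g(1) = 3 × 1 = 3
g(2) = 3 × 3 = 9
g(3) = 3 × 9 = 27
g(4) = 3 × 27 = 81

81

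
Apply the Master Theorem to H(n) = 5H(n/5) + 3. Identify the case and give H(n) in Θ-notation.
Master Theorem template: H(n) = a·H(n/b) + f(n).
Here: a=5, b=5, f(n)=3
Compute log_b(a) = log_5(5) = 1.
f(n) = 3 = O(n^(1-ε)) with ε = 1. Case 1: H(n) = Θ(n^log_b(a)) = Θ(n).

Case 1: H(n) = Θ(n)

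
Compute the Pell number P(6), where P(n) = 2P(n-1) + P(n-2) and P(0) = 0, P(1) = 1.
Computing the sequence terms:
0, 1, 2, 5, 12, 29, 70

70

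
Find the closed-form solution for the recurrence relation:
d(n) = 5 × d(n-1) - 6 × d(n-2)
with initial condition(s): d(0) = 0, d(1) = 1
Recurrence: d(n) = 5 × d(n-1) - 6 × d(n-2), initial: d(0) = 0, d(1) = 1.
Characteristic equation: r² - 5r + 6 = 0, which factors as (r - 3)(r - 2) = 0, so r = 3, 2. General solution d(n) = A·3ⁿ + B·2ⁿ. From d(0) = 0: A + B = 0. From d(1) = 1: 3A + 2B = 1. Solving gives A = 1, B = -1.

d(n) = 3ⁿ - 2ⁿ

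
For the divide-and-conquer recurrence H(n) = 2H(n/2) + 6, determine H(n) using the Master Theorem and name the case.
Master Theorem template: H(n) = a·H(n/b) + f(n).
Here: a=2, b=2, f(n)=6
Compute log_b(a) = log_2(2) = 1.
f(n) = 6 = O(n^(1-ε)) with ε = 1. Case 1: H(n) = Θ(n^log_b(a)) = Θ(n).

Case 1: H(n) = Θ(n)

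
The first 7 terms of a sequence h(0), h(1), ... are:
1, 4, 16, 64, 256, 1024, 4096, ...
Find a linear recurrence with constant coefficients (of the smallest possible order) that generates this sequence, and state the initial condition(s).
Look for the lowest-order linear relation among consecutive terms.
Observation: each term is 4× the previous.
Check at n=2: 4·4 = 16. ✓

h(n) = 4 × h(n-1), h(0) = 1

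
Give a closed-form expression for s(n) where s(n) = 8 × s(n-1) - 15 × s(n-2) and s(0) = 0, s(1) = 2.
Recurrence: s(n) = 8 × s(n-1) - 15 × s(n-2), initial: s(0) = 0, s(1) = 2.
Characteristic equation: r² - 8r + 15 = 0, which factors as (r - 5)(r - 3) = 0, so r = 5, 3. General solution s(n) = A·5ⁿ + B·3ⁿ. From s(0) = 0: A + B = 0. From s(1) = 2: 5A + 3B = 2. Solving gives A = 1, B = -1.

s(n) = 5ⁿ - 3ⁿ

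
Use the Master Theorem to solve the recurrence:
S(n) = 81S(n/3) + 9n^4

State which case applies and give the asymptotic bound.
Master Theorem template: S(n) = a·S(n/b) + f(n).
Here: a=81, b=3, f(n)=9n^4
Compute log_b(a) = log_3(81) = 4.
f(n) = 9n^4 = Θ(n^4). Case 2: S(n) = Θ(n^4 log n).

Case 2: S(n) = Θ(n^4 log n)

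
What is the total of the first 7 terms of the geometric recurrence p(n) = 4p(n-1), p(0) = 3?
Computing the sequence terms: 3, 12, 48, 192, 768, 3072, 12288
Adding these values together:

16383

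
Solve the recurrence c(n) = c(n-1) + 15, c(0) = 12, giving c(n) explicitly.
Recurrence: c(n) = c(n-1) + 15, initial: c(0) = 12.
Each step adds 15, so c(n) = c(0) + 15n = 15n + 12.

c(n) = 15n + 12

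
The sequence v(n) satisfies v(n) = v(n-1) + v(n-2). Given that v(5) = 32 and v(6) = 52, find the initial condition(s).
Work backwards using v(k) = v(k+2) - v(k+1):
v(4) = v(6) - v(5) = 52 - 32 = 20
v(3) = v(5) - v(4) = 32 - 20 = 12
v(2) = v(4) - v(3) = 20 - 12 = 8
v(1) = v(3) - v(2) = 12 - 8 = 4
v(0) = v(2) - v(1) = 8 - 4 = 4

v(0) = 4, v(1) = 4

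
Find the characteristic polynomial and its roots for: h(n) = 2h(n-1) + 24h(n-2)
Substitute h(n) = rⁿ and divide through by rⁿ⁻²: r² - 2r - 24 = 0
Factor: (r + 4)(r - 6) = 0, so r = -4, 6.
General solution: h(n) = A·(-4)ⁿ + B·6ⁿ

Characteristic: r² - 2r - 24 = 0, Roots: r = -4, 6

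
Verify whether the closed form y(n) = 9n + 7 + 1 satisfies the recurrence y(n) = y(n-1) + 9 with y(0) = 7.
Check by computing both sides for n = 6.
From the recurrence with y(0) = 7:
  y(0) = 7, y(1) = 16, y(2) = 25, y(3) = 34, y(4) = 43, y(5) = 52, y(6) = 61
  so the recurrence gives y(6) = 61.
From the proposed closed form y(n) = 9n + 7 + 1:
  y(6) = 62.
The recurrence gives 61 but the closed form gives 62, so the closed form does not satisfy the recurrence.

No, the closed form is incorrect.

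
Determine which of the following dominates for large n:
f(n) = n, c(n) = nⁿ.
Comparing growth rates:
Growth-rate hierarchy: log n ≺ any polynomial ≺ any exponential cⁿ (c>1) ≺ n! ≺ nⁿ.
super-exponential nⁿ dominates polynomial degree 1 asymptotically.

c(n) grows faster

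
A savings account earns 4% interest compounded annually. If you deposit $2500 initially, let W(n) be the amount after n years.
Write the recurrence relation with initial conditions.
Each year the balance grows by 4%, i.e. is multiplied by 1 + 4/100 = 1.04, so W(n) = 1.04 × W(n-1). The initial deposit gives W(0) = 2500.
Unrolling gives the closed form W(n) = 2500 × (1.04)ⁿ.

W(n) = 1.04 × W(n-1), W(0) = 2500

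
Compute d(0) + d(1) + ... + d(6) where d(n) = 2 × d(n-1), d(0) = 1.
Computing the sequence terms: 1, 2, 4, 8, 16, 32, 64
Adding these values together:

127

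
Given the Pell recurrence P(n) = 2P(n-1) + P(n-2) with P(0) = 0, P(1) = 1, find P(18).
Computing the sequence terms:
0, 1, 2, 5, 12, 29, 70, 169, 408, 985, 2378, 5741, 13860, 33461, 80782, 195025, 470832, 1136689, 2744210

2744210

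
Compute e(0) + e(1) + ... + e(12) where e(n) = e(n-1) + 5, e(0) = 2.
Computing the sequence terms: 2, 7, 12, 17, 22, 27, 32, 37, 42, 47, 52, 57, 62
Adding these values together:

416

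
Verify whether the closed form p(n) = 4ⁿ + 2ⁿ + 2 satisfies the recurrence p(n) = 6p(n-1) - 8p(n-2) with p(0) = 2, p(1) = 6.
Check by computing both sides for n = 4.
From the recurrence with p(0) = 2, p(1) = 6:
  p(0) = 2, p(1) = 6, p(2) = 20, p(3) = 72, p(4) = 272
  so the recurrence gives p(4) = 272.
From the proposed closed form p(n) = 4ⁿ + 2ⁿ + 2:
  p(4) = 274.
The recurrence gives 272 but the closed form gives 274, so the closed form does not satisfy the recurrence.

No, the closed form is incorrect.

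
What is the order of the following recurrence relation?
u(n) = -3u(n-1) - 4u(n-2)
The order is the largest lag k for which u(n-k) appears. Here the deepest term is u(n-2), so the order is 2.

Order 2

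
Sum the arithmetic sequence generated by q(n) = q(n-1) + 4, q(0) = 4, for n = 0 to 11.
Computing the sequence terms: 4, 8, 12, 16, 20, 24, 28, 32, 36, 40, 44, 48
Adding these values together:

312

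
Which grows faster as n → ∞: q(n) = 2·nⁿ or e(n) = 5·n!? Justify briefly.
Comparing growth rates:
Growth-rate hierarchy: log n ≺ any polynomial ≺ any exponential cⁿ (c>1) ≺ n! ≺ nⁿ.
super-exponential nⁿ dominates factorial asymptotically.

q(n) grows faster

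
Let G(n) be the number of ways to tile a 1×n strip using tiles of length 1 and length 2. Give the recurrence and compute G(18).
Condition on the last tile: it has length 1 (leaving a 1×(n-1) strip) or length 2 (leaving a 1×(n-2) strip), so G(n) = G(n-1) + G(n-2) (order-2 linear recurrence).
For 0 ≤ i < 2 only unit tiles fit, so G(i) = 1.
Iterating the recurrence: G(2) = 2, G(3) = 3, G(4) = 5, G(5) = 8, G(6) = 13, G(7) = 21, G(8) = 34, G(9) = 55, G(10) = 89, G(11) = 144, G(12) = 233, G(13) = 377, G(14) = 610, G(15) = 987, G(16) = 1597, G(17) = 2584, G(18) = 4181.

G(n) = G(n-1) + G(n-2), with G(i) = 1 for 0 ≤ i < 2; G(18) = 4181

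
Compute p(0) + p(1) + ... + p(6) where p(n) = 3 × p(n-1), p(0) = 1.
Computing the sequence terms: 1, 3, 9, 27, 81, 243, 729
Adding these values together:

1093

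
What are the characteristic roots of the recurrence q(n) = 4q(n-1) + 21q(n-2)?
Substitute q(n) = rⁿ and divide through by rⁿ⁻²: r² - 4r - 21 = 0
Factor: (r - 7)(r + 3) = 0, so r = 7, -3.
General solution: q(n) = A·7ⁿ + B·(-3)ⁿ

Characteristic: r² - 4r - 21 = 0, Roots: r = 7, -3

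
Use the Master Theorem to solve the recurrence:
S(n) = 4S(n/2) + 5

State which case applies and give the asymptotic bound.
Master Theorem template: S(n) = a·S(n/b) + f(n).
Here: a=4, b=2, f(n)=5
Compute log_b(a) = log_2(4) = 2.
f(n) = 5 = O(n^(2-ε)) with ε = 2. Case 1: S(n) = Θ(n^log_b(a)) = Θ(n^2).

Case 1: S(n) = Θ(n^2)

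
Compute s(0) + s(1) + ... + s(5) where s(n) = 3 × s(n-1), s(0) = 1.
Computing the sequence terms: 1, 3, 9, 27, 81, 243
Adding these values together:

364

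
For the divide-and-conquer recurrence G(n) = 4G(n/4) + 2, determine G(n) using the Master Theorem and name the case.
Master Theorem template: G(n) = a·G(n/b) + f(n).
Here: a=4, b=4, f(n)=2
Compute log_b(a) = log_4(4) = 1.
f(n) = 2 = O(n^(1-ε)) with ε = 1. Case 1: G(n) = Θ(n^log_b(a)) = Θ(n).

Case 1: G(n) = Θ(n)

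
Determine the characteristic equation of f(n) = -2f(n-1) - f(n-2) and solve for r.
Substitute f(n) = rⁿ and divide through by rⁿ⁻²: r² + 2r + 1 = 0
Factor: (r + 1)² = 0, so r = -1 (double root).
General solution: f(n) = (A + Bn)·(-1)ⁿ

Characteristic: r² + 2r + 1 = 0, Roots: r = -1 (double root)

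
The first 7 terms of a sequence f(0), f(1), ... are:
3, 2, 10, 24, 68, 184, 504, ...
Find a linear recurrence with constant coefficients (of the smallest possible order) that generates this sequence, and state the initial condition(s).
Look for the lowest-order linear relation among consecutive terms.
Observation: f(n) - 2·f(n-1) - (2)·f(n-2) = 0 holds for the shown terms, and no order-1 relation f(n) = α·f(n-1) + β fits.
Check at n=3: 2·10 + (2)·2 = 24. ✓

f(n) = 2f(n-1) + 2f(n-2), f(0) = 3, f(1) = 2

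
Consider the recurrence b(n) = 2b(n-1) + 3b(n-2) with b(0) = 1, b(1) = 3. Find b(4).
Computing the sequence terms:
1, 3, 9, 27, 81

81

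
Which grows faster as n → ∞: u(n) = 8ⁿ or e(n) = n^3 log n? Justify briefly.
Comparing growth rates:
Growth-rate hierarchy: log n ≺ any polynomial ≺ any exponential cⁿ (c>1) ≺ n! ≺ nⁿ.
exponential base 8 dominates polynomial degree 3 (with log factor) asymptotically.

u(n) grows faster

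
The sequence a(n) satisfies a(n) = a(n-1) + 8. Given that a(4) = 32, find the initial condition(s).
a(4) = a(0) + 4·8, so a(0) = 32 - 32 = 0.

a(0) = 0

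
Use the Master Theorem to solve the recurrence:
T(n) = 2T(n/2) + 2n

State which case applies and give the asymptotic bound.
Master Theorem template: T(n) = a·T(n/b) + f(n).
Here: a=2, b=2, f(n)=2n
Compute log_b(a) = log_2(2) = 1.
f(n) = 2n = Θ(n). Case 2: T(n) = Θ(n log n).

Case 2: T(n) = Θ(n log n)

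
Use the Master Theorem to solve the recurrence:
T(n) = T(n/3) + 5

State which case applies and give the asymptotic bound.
Master Theorem template: T(n) = a·T(n/b) + f(n).
Here: a=1, b=3, f(n)=5
Compute log_b(a) = log_3(1) = 0.
f(n) = 5 = Θ(1). Case 2: T(n) = Θ(log n).

Case 2: T(n) = Θ(log n)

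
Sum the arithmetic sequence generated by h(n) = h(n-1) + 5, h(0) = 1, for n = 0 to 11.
Computing the sequence terms: 1, 6, 11, 16, 21, 26, 31, 36, 41, 46, 51, 56
Adding these values together:

342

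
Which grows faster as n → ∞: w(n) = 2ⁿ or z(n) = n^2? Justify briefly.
Comparing growth rates:
Growth-rate hierarchy: log n ≺ any polynomial ≺ any exponential cⁿ (c>1) ≺ n! ≺ nⁿ.
exponential base 2 dominates polynomial degree 2 asymptotically.

w(n) grows faster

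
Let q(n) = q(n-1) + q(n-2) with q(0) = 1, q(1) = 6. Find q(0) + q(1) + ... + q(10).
Computing the sequence terms: 1, 6, 7, 13, 20, 33, 53, 86, 139, 225, 364
Adding these values together:

947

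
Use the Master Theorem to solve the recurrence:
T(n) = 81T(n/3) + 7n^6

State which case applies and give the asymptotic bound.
Master Theorem template: T(n) = a·T(n/b) + f(n).
Here: a=81, b=3, f(n)=7n^6
Compute log_b(a) = log_3(81) = 4.
f(n) = 7n^6 = Ω(n^(4+ε)) with ε = 2, and the regularity condition holds (a·f(n/b) = (a/b^6)·f(n) with a/b^6 = 3^-2 < 1). Case 3: T(n) = Θ(f(n)) = Θ(n^6).

Case 3: T(n) = Θ(n^6)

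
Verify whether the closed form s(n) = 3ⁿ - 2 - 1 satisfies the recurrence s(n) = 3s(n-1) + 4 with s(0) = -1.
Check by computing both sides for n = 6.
From the recurrence with s(0) = -1:
  s(0) = -1, s(1) = 1, s(2) = 7, s(3) = 25, s(4) = 79, s(5) = 241, s(6) = 727
  so the recurrence gives s(6) = 727.
From the proposed closed form s(n) = 3ⁿ - 2 - 1:
  s(6) = 726.
The recurrence gives 727 but the closed form gives 726, so the closed form does not satisfy the recurrence.

No, the closed form is incorrect.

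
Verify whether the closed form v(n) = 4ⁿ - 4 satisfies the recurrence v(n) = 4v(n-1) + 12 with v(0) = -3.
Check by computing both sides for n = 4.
From the recurrence with v(0) = -3:
  v(0) = -3, v(1) = 0, v(2) = 12, v(3) = 60, v(4) = 252
  so the recurrence gives v(4) = 252.
From the proposed closed form v(n) = 4ⁿ - 4:
  v(4) = 252.
Both sides give 252 at n = 4, and the initial condition(s) match, so the closed form is consistent.

Yes, the closed form is correct.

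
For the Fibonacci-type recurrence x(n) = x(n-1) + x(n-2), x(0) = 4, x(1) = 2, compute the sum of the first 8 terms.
Computing the sequence terms: 4, 2, 6, 8, 14, 22, 36, 58
Adding these values together:

150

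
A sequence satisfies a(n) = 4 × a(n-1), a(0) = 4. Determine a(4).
Computing step by step:
a(0) = 4
a(1) = 4 × 4 = 16
a(2) = 4 × 16 = 64
a(3) = 4 × 64 = 256
a(4) = 4 × 256 = 1024

1024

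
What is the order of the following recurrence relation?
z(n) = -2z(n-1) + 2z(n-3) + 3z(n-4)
The order is the largest lag k for which z(n-k) appears. Here the deepest term is z(n-4), so the order is 4.

Order 4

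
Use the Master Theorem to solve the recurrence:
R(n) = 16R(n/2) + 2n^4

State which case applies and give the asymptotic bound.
Master Theorem template: R(n) = a·R(n/b) + f(n).
Here: a=16, b=2, f(n)=2n^4
Compute log_b(a) = log_2(16) = 4.
f(n) = 2n^4 = Θ(n^4). Case 2: R(n) = Θ(n^4 log n).

Case 2: R(n) = Θ(n^4 log n)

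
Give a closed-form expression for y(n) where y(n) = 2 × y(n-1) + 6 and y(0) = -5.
Recurrence: y(n) = 2 × y(n-1) + 6, initial: y(0) = -5.
Try y(n) = A·2ⁿ + C. Substituting: A·2ⁿ + C = 2(A·2ⁿ⁻¹ + C) + 6 = A·2ⁿ + 2C + 6, so C = 2C + 6, giving C = -6. Then y(0) = A - 6 = -5 gives A = 1.

y(n) = 2ⁿ - 6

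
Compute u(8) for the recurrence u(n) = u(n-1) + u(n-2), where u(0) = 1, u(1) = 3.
Computing the sequence terms:
1, 3, 4, 7, 11, 18, 29, 47, 76

76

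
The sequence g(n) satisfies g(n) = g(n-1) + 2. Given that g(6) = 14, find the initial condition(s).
g(6) = g(0) + 6·2, so g(0) = 14 - 12 = 2.

g(0) = 2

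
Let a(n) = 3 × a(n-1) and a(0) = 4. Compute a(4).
Computing step by step:
a(0) = 4
a(1) = 3 × 4 = 12
a(2) = 3 × 12 = 36
a(3) = 3 × 36 = 108
a(4) = 3 × 108 = 324

324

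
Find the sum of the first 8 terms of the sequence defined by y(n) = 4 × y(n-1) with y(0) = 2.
Computing the sequence terms: 2, 8, 32, 128, 512, 2048, 8192, 32768
Adding these values together:

43690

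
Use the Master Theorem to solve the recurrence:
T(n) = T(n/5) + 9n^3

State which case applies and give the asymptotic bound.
Master Theorem template: T(n) = a·T(n/b) + f(n).
Here: a=1, b=5, f(n)=9n^3
Compute log_b(a) = log_5(1) = 0.
f(n) = 9n^3 = Ω(n^(0+ε)) with ε = 3, and the regularity condition holds (a·f(n/b) = (a/b^3)·f(n) with a/b^3 = 5^-3 < 1). Case 3: T(n) = Θ(f(n)) = Θ(n^3).

Case 3: T(n) = Θ(n^3)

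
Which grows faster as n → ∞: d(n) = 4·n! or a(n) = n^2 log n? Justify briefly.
Comparing growth rates:
Growth-rate hierarchy: log n ≺ any polynomial ≺ any exponential cⁿ (c>1) ≺ n! ≺ nⁿ.
factorial dominates polynomial degree 2 (with log factor) asymptotically.

d(n) grows faster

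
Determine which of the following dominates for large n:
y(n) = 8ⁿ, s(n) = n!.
Comparing growth rates:
Growth-rate hierarchy: log n ≺ any polynomial ≺ any exponential cⁿ (c>1) ≺ n! ≺ nⁿ.
factorial dominates exponential base 8 asymptotically.

s(n) grows faster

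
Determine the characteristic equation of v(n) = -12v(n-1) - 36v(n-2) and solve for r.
Substitute v(n) = rⁿ and divide through by rⁿ⁻²: r² + 12r + 36 = 0
Factor: (r + 6)² = 0, so r = -6 (double root).
General solution: v(n) = (A + Bn)·(-6)ⁿ

Characteristic: r² + 12r + 36 = 0, Roots: r = -6 (double root)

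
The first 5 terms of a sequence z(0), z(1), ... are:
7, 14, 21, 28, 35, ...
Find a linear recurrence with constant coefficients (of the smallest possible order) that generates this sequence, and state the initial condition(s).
Look for the lowest-order linear relation among consecutive terms.
Observation: consecutive differences are constant (= 7).
Check at n=2: 1·14 + 7 = 21. ✓

z(n) = z(n-1) + 7, z(0) = 7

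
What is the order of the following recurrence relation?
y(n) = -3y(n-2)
The order is the largest lag k for which y(n-k) appears. Here the deepest term is y(n-2), so the order is 2.

Order 2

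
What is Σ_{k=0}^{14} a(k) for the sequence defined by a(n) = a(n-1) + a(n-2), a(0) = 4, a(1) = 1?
Computing the sequence terms: 4, 1, 5, 6, 11, 17, 28, 45, 73, 118, 191, 309, 500, 809, 1309
Adding these values together:

3426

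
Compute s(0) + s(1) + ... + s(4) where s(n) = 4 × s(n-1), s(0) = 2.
Computing the sequence terms: 2, 8, 32, 128, 512
Adding these values together:

682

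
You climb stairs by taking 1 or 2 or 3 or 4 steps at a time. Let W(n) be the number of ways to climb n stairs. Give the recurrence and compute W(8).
Condition on the size of the last step (1 to 4): before it there were n-1, …, n-4 stairs climbed, and these cases are disjoint, so W(n) = W(n-1) + W(n-2) + W(n-3) + W(n-4) (order-4 linear recurrence).
Initial conditions by direct count (compositions of i into parts ≤ 4): W(1) = 1; W(2) = 2; W(3) = 4; W(4) = 8.
Iterating the recurrence: W(5) = 15, W(6) = 29, W(7) = 56, W(8) = 108.

W(n) = W(n-1) + W(n-2) + W(n-3) + W(n-4), W(1) = 1, W(2) = 2, W(3) = 4, W(4) = 8; W(8) = 108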